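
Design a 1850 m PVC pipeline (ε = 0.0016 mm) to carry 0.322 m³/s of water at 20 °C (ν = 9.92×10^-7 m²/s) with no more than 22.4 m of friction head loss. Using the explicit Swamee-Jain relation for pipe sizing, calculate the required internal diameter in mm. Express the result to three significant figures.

D ≈ 386 mm

Swamee-Jain (Type III): D = 0.66·[ε^1.25·(LQ²/(gh_f))^4.75 + ν·Q^9.4·(L/(gh_f))^5.2]^0.04
LQ²/(gh_f) = 0.8729; L/(gh_f) = 8.419
Term 1 = ε^1.25·(…)^4.75 = 2.98×10^-8; Term 2 = ν·Q^9.4·(…)^5.2 = 1.52×10^-6
D = 0.66·(2.98×10^-8 + 1.52×10^-6)^0.04 = 0.3865 m = 386 mm
Check: V = 2.74 m/s, Re = 1.07×10^6, f = 0.01159, h_f = 21.3 m ≈ 22.4 m ✓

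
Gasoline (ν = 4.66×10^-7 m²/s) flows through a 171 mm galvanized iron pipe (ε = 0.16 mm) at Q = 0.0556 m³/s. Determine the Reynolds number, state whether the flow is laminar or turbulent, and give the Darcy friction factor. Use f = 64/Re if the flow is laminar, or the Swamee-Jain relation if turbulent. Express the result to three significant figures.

V = 4Q/(πD²) = 2.421 m/s
Re = VD/ν = 2.421·0.171/4.66×10^-7 = 8.88×10^5
Re > 4000 → turbulent; ε/D = 9.36×10^-4
Swamee-Jain: f = 0.01978

Re ≈ 8.88×10^5; turbulent; f ≈ 0.0198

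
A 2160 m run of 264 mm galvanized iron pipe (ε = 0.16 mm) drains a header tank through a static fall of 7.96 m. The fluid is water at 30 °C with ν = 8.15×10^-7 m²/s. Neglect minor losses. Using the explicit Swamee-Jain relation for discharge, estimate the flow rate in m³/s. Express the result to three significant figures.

Swamee-Jain (Type II): Q = -0.965·√(gD⁵h_f/L)·ln[ε/(3.7D) + √(3.17ν²L/(gD³h_f))]
√(gD⁵h_f/L) = √(9.81·0.264⁵·7.96/2160) = 0.006809
ε/(3.7D) = 1.64×10^-4; √(3.17ν²L/(gD³h_f)) = 5.63×10^-5
Q = -0.965·0.006809·ln(2.201×10^-4) = 0.05533 m³/s
Check: V = 1.01 m/s, Re = 3.27×10^5, f = 0.01881, h_f = 8.02 m ≈ 7.96 m ✓

Q ≈ 0.0553 m³/s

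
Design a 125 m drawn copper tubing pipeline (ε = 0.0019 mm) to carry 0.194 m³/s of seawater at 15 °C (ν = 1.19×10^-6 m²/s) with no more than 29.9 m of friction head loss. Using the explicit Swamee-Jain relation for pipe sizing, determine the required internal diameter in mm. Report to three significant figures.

D ≈ 173 mm

Swamee-Jain (Type III): D = 0.66·[ε^1.25·(LQ²/(gh_f))^4.75 + ν·Q^9.4·(L/(gh_f))^5.2]^0.04
LQ²/(gh_f) = 0.01604; L/(gh_f) = 0.4262
Term 1 = ε^1.25·(…)^4.75 = 2.10×10^-16; Term 2 = ν·Q^9.4·(…)^5.2 = 2.85×10^-15
D = 0.66·(2.10×10^-16 + 2.85×10^-15)^0.04 = 0.1734 m = 173 mm
Check: V = 8.22 m/s, Re = 1.20×10^6, f = 0.01156, h_f = 28.7 m ≈ 29.9 m ✓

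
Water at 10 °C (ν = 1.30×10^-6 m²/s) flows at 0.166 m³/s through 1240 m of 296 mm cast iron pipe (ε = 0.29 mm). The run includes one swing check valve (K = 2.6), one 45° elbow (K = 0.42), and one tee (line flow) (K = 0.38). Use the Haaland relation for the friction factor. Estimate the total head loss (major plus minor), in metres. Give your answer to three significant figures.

V = 4Q/(πD²) = 2.412 m/s; V²/2g = 0.2966 m
Re = 5.49×10^5, ε/D = 9.80×10^-4 → f = 0.02006 (Haaland)
Major: h_f = f(L/D)·V²/2g = 0.02006·4189·0.2966 = 24.93 m
Minor: ΣK = 3.40; h_m = ΣK·V²/2g = 1.008 m
Total H_L = 24.93 + 1.008 = 25.93 m

H_L ≈ 25.9 m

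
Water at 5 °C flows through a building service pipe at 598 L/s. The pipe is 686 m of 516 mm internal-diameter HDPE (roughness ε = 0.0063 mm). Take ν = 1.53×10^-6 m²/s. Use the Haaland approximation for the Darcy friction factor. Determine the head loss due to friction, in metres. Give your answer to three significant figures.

V = 4Q/(πD²) = 4·0.598/(π·0.516²) = 2.860 m/s
Re = VD/ν = 2.860·0.516/1.53×10^-6 = 9.64×10^5 → turbulent
ε/D = 0.0063/516 = 1.22×10^-5
Haaland: f = 0.01188
h_f = f(L/D)V²/(2g) = 0.01188·(686/0.516)·2.860²/(2·9.81) = 6.580 m

h_f ≈ 6.58 m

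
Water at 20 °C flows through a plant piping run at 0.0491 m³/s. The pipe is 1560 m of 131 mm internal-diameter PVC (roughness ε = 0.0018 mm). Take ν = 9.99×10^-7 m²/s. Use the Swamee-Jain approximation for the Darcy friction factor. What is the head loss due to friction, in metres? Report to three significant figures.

h_f ≈ 108 m

V = 4Q/(πD²) = 4·0.0491/(π·0.131²) = 3.643 m/s
Re = VD/ν = 3.643·0.131/9.99×10^-7 = 4.78×10^5 → turbulent
ε/D = 0.0018/131 = 1.37×10^-5
Swamee-Jain: f = 0.01341
h_f = f(L/D)V²/(2g) = 0.01341·(1560/0.131)·3.643²/(2·9.81) = 108.0 m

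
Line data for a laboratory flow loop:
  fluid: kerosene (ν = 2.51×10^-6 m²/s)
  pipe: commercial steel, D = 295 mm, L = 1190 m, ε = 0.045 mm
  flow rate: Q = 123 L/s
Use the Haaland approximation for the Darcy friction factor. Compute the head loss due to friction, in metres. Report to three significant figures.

h_f ≈ 10.9 m

V = 4Q/(πD²) = 4·0.123/(π·0.295²) = 1.800 m/s
Re = VD/ν = 1.800·0.295/2.51×10^-6 = 2.12×10^5 → turbulent
ε/D = 0.045/295 = 1.53×10^-4
Haaland: f = 0.01642
h_f = f(L/D)V²/(2g) = 0.01642·(1190/0.295)·1.800²/(2·9.81) = 10.93 m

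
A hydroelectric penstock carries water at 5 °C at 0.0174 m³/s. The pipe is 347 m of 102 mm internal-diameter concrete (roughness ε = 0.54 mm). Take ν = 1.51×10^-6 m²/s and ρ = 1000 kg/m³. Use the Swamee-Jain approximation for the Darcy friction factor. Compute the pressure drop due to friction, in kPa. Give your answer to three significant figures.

V = 4Q/(πD²) = 4·0.0174/(π·0.102²) = 2.129 m/s
Re = VD/ν = 2.129·0.102/1.51×10^-6 = 1.44×10^5 → turbulent
ε/D = 0.54/102 = 0.00529
Swamee-Jain: f = 0.03174
h_f = f(L/D)V²/(2g) = 0.03174·(347/0.102)·2.129²/(2·9.81) = 24.96 m
Δp = ρg·h_f = 1000·9.81·24.96 = 244.8 kPa

Δp ≈ 245 kPa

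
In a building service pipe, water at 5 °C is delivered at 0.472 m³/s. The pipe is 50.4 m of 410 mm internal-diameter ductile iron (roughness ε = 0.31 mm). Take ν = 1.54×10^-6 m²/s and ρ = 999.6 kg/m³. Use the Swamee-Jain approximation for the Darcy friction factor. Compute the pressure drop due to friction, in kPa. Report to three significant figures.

Δp ≈ 14.8 kPa

V = 4Q/(πD²) = 4·0.472/(π·0.410²) = 3.575 m/s
Re = VD/ν = 3.575·0.410/1.54×10^-6 = 9.52×10^5 → turbulent
ε/D = 0.31/410 = 7.56×10^-4
Swamee-Jain: f = 0.01885
h_f = f(L/D)V²/(2g) = 0.01885·(50.4/0.410)·3.575²/(2·9.81) = 1.510 m
Δp = ρg·h_f = 999.6·9.81·1.510 = 14.80 kPa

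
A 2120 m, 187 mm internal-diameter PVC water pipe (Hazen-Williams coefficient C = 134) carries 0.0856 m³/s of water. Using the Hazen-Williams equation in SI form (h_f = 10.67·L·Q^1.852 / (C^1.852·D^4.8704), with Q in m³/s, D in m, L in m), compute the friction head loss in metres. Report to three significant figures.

h_f = 10.67·2120·0.0856^1.852 / (134^1.852·0.187^4.8704) = 96.49 m

h_f ≈ 96.5 m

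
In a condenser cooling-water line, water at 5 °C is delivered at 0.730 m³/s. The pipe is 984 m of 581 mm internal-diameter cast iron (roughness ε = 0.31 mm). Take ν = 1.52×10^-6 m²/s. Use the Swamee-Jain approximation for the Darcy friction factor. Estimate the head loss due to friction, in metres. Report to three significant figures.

h_f ≈ 11.5 m

V = 4Q/(πD²) = 4·0.730/(π·0.581²) = 2.753 m/s
Re = VD/ν = 2.753·0.581/1.52×10^-6 = 1.05×10^6 → turbulent
ε/D = 0.31/581 = 5.34×10^-4
Swamee-Jain: f = 0.01750
h_f = f(L/D)V²/(2g) = 0.01750·(984/0.581)·2.753²/(2·9.81) = 11.45 m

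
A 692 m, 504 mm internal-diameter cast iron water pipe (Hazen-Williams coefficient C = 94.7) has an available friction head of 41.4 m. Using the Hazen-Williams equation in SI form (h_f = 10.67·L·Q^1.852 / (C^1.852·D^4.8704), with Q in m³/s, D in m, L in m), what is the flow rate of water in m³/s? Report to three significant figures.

Q ≈ 0.951 m³/s

Rearranging: Q = [h_f·C^1.852·D^4.8704 / (10.67·L)]^(1/1.852)
Q = [41.4·94.7^1.852·0.504^4.8704 / (10.67·692)]^0.540 = 0.9511 m³/s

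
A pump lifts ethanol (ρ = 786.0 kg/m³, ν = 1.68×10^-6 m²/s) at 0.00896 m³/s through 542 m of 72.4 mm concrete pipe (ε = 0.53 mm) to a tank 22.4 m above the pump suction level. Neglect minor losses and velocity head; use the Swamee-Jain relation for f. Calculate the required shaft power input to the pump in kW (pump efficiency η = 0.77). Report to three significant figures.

V = 4Q/(πD²) = 2.176 m/s; Re = 9.38×10^4; ε/D = 0.00732; f = 0.03524
h_f = f(L/D)V²/2g = 63.70 m
Total head H = z + h_f = 22.4 + 63.70 = 86.10 m
P_hyd = ρgQH = 786.0·9.81·0.00896·86.10 = 5.948 kW
P_shaft = P_hyd/η = 5.948/0.77 = 7.725 kW

P_shaft ≈ 7.72 kW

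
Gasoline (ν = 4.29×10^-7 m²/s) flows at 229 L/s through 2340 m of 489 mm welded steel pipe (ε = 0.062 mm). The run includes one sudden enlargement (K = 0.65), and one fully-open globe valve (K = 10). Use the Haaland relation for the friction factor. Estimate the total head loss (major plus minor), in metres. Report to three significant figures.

H_L ≈ 5.67 m

V = 4Q/(πD²) = 1.219 m/s; V²/2g = 0.07578 m
Re = 1.39×10^6, ε/D = 1.27×10^-4 → f = 0.01342 (Haaland)
Major: h_f = f(L/D)·V²/2g = 0.01342·4785·0.07578 = 4.867 m
Minor: ΣK = 10.7; h_m = ΣK·V²/2g = 0.8071 m
Total H_L = 4.867 + 0.8071 = 5.674 m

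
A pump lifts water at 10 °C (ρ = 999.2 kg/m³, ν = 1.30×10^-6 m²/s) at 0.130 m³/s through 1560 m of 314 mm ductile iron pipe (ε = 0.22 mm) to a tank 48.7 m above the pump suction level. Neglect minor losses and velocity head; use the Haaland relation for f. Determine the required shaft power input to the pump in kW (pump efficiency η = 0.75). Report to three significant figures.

V = 4Q/(πD²) = 1.679 m/s; Re = 4.05×10^5; ε/D = 7.01×10^-4; f = 0.01889
h_f = f(L/D)V²/2g = 13.48 m
Total head H = z + h_f = 48.7 + 13.48 = 62.18 m
P_hyd = ρgQH = 999.2·9.81·0.130·62.18 = 79.24 kW
P_shaft = P_hyd/η = 79.24/0.75 = 105.6 kW

P_shaft ≈ 106 kW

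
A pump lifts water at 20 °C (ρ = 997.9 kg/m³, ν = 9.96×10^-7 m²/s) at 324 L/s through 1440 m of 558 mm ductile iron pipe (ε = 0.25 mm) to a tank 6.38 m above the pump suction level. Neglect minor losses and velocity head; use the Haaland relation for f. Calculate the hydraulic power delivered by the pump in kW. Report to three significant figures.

P_hyd ≈ 32.7 kW

V = 4Q/(πD²) = 1.325 m/s; Re = 7.42×10^5; ε/D = 4.48×10^-4; f = 0.01696
h_f = f(L/D)V²/2g = 3.916 m
Total head H = z + h_f = 6.38 + 3.916 = 10.30 m
P_hyd = ρgQH = 997.9·9.81·0.324·10.30 = 32.66 kW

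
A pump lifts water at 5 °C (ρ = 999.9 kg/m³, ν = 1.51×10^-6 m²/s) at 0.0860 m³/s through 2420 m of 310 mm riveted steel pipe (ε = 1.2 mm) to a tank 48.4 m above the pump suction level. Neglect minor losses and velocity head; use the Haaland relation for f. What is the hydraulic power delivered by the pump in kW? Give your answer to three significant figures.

P_hyd ≈ 53.3 kW

V = 4Q/(πD²) = 1.139 m/s; Re = 2.34×10^5; ε/D = 0.00387; f = 0.02864
h_f = f(L/D)V²/2g = 14.79 m
Total head H = z + h_f = 48.4 + 14.79 = 63.19 m
P_hyd = ρgQH = 999.9·9.81·0.0860·63.19 = 53.31 kW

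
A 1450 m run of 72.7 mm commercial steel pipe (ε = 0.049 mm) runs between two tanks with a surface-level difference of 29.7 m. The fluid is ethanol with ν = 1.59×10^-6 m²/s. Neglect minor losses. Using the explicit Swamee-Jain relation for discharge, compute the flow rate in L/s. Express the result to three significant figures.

Swamee-Jain (Type II): Q = -0.965·√(gD⁵h_f/L)·ln[ε/(3.7D) + √(3.17ν²L/(gD³h_f))]
√(gD⁵h_f/L) = √(9.81·0.0727⁵·29.7/1450) = 6.388×10^-4
ε/(3.7D) = 1.82×10^-4; √(3.17ν²L/(gD³h_f)) = 3.22×10^-4
Q = -0.965·6.388×10^-4·ln(5.043×10^-4) = 0.004680 m³/s
Check: V = 1.13 m/s, Re = 5.16×10^4, f = 0.02308, h_f = 29.8 m ≈ 29.7 m ✓

Q ≈ 4.68 L/s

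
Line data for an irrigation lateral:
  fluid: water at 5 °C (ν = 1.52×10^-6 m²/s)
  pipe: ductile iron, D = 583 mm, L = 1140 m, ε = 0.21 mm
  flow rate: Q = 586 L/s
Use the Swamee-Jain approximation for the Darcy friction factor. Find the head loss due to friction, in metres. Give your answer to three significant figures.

V = 4Q/(πD²) = 4·0.586/(π·0.583²) = 2.195 m/s
Re = VD/ν = 2.195·0.583/1.52×10^-6 = 8.42×10^5 → turbulent
ε/D = 0.21/583 = 3.60×10^-4
Swamee-Jain: f = 0.01638
h_f = f(L/D)V²/(2g) = 0.01638·(1140/0.583)·2.195²/(2·9.81) = 7.868 m

h_f ≈ 7.87 m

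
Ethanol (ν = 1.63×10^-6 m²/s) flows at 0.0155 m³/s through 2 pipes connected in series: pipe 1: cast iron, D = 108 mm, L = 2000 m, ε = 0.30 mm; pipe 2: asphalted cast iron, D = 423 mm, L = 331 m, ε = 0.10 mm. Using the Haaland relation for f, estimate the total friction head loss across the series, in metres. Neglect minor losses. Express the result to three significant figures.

H ≈ 72.3 m

Pipe 1: V = 1.692 m/s, Re = 1.12×10^5, ε/D = 0.00278, f = 0.02676, h_1 = f(L/D)V²/2g = 72.31 m
Pipe 2: V = 0.1103 m/s, Re = 2.86×10^4, ε/D = 2.36×10^-4, f = 0.02408, h_2 = f(L/D)V²/2g = 0.01169 m
Series → Q common, losses add: H = Σh = 72.32 m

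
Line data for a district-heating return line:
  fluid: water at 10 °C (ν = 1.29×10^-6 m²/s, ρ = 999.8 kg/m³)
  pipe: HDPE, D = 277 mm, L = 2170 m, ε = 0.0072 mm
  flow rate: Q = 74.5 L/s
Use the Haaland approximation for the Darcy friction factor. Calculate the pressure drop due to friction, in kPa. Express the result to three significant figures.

Δp ≈ 89.1 kPa

V = 4Q/(πD²) = 4·0.0745/(π·0.277²) = 1.236 m/s
Re = VD/ν = 1.236·0.277/1.29×10^-6 = 2.65×10^5 → turbulent
ε/D = 0.0072/277 = 2.60×10^-5
Haaland: f = 0.01488
h_f = f(L/D)V²/(2g) = 0.01488·(2170/0.277)·1.236²/(2·9.81) = 9.080 m
Δp = ρg·h_f = 999.8·9.81·9.080 = 89.06 kPa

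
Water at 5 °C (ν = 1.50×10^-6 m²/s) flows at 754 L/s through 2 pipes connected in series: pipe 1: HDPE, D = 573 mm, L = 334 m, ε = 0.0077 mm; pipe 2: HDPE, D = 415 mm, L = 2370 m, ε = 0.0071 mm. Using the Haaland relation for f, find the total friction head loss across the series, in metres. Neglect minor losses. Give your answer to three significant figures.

H ≈ 104 m

Pipe 1: V = 2.924 m/s, Re = 1.12×10^6, ε/D = 1.34×10^-5, f = 0.01164, h_1 = f(L/D)V²/2g = 2.957 m
Pipe 2: V = 5.574 m/s, Re = 1.54×10^6, ε/D = 1.71×10^-5, f = 0.01121, h_2 = f(L/D)V²/2g = 101.4 m
Series → Q common, losses add: H = Σh = 104.4 m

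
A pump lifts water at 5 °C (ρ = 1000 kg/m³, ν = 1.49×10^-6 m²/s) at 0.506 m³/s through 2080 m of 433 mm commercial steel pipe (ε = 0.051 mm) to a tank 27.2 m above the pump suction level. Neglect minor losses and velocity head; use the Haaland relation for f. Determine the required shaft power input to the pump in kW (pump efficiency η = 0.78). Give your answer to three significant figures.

V = 4Q/(πD²) = 3.436 m/s; Re = 9.99×10^5; ε/D = 1.18×10^-4; f = 0.01358
h_f = f(L/D)V²/2g = 39.27 m
Total head H = z + h_f = 27.2 + 39.27 = 66.47 m
P_hyd = ρgQH = 1000·9.81·0.506·66.47 = 329.9 kW
P_shaft = P_hyd/η = 329.9/0.78 = 423.0 kW

P_shaft ≈ 423 kW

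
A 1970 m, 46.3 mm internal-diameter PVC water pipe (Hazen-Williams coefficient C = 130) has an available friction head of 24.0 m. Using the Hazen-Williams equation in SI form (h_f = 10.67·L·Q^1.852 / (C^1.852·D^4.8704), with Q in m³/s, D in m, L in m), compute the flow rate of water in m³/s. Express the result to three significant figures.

Q ≈ 0.00104 m³/s

Rearranging: Q = [h_f·C^1.852·D^4.8704 / (10.67·L)]^(1/1.852)
Q = [24.0·130^1.852·0.0463^4.8704 / (10.67·1970)]^0.540 = 0.001037 m³/s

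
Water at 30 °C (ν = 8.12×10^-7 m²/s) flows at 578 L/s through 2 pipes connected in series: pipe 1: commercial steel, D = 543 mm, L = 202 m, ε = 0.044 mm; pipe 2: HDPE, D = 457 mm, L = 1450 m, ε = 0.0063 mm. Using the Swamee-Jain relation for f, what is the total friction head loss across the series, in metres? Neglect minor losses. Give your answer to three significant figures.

Pipe 1: V = 2.496 m/s, Re = 1.67×10^6, ε/D = 8.10×10^-5, f = 0.01268, h_1 = f(L/D)V²/2g = 1.498 m
Pipe 2: V = 3.524 m/s, Re = 1.98×10^6, ε/D = 1.38×10^-5, f = 0.01088, h_2 = f(L/D)V²/2g = 21.84 m
Series → Q common, losses add: H = Σh = 23.34 m

H ≈ 23.3 m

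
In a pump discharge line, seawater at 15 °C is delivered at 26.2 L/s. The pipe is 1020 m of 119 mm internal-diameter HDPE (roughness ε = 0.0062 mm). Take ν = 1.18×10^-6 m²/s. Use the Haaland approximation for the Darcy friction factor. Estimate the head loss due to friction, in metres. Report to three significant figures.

V = 4Q/(πD²) = 4·0.0262/(π·0.119²) = 2.356 m/s
Re = VD/ν = 2.356·0.119/1.18×10^-6 = 2.38×10^5 → turbulent
ε/D = 0.0062/119 = 5.21×10^-5
Haaland: f = 0.01538
h_f = f(L/D)V²/(2g) = 0.01538·(1020/0.119)·2.356²/(2·9.81) = 37.29 m

h_f ≈ 37.3 m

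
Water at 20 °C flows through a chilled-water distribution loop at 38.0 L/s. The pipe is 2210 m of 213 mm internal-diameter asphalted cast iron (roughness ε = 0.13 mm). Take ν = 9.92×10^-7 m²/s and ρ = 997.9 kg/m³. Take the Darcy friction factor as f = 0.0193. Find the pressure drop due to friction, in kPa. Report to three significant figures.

V = 4Q/(πD²) = 4·0.0380/(π·0.213²) = 1.066 m/s
h_f = f(L/D)V²/(2g) = 0.01930·(2210/0.213)·1.066²/(2·9.81) = 11.61 m
Δp = ρg·h_f = 997.9·9.81·11.61 = 113.6 kPa

Δp ≈ 114 kPa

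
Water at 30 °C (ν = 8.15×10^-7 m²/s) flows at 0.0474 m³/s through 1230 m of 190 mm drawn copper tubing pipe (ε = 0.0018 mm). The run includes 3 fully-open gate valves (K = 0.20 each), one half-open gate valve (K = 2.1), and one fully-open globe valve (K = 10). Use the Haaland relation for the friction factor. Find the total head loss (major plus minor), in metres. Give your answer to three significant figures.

H_L ≈ 14.5 m

V = 4Q/(πD²) = 1.672 m/s; V²/2g = 0.1425 m
Re = 3.90×10^5, ε/D = 9.47×10^-6 → f = 0.01375 (Haaland)
Major: h_f = f(L/D)·V²/2g = 0.01375·6474·0.1425 = 12.68 m
Minor: ΣK = 12.7; h_m = ΣK·V²/2g = 1.809 m
Total H_L = 12.68 + 1.809 = 14.49 m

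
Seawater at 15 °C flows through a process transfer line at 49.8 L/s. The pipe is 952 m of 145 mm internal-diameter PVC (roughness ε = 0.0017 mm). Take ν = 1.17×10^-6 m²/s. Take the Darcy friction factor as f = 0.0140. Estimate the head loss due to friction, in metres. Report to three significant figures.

V = 4Q/(πD²) = 4·0.0498/(π·0.145²) = 3.016 m/s
h_f = f(L/D)V²/(2g) = 0.01400·(952/0.145)·3.016²/(2·9.81) = 42.61 m

h_f ≈ 42.6 m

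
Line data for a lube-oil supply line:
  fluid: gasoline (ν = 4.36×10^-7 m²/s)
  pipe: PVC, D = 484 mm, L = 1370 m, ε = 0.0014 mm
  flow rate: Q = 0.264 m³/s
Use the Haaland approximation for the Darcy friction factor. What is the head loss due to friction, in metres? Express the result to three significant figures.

V = 4Q/(πD²) = 4·0.264/(π·0.484²) = 1.435 m/s
Re = VD/ν = 1.435·0.484/4.36×10^-7 = 1.59×10^6 → turbulent
ε/D = 0.0014/484 = 2.89×10^-6
Haaland: f = 0.01080
h_f = f(L/D)V²/(2g) = 0.01080·(1370/0.484)·1.435²/(2·9.81) = 3.207 m

h_f ≈ 3.21 m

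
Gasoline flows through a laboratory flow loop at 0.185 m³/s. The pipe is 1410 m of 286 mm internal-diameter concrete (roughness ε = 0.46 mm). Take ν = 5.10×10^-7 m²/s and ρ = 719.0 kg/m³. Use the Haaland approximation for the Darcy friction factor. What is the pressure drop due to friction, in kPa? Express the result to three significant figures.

Δp ≈ 328 kPa

V = 4Q/(πD²) = 4·0.185/(π·0.286²) = 2.880 m/s
Re = VD/ν = 2.880·0.286/5.10×10^-7 = 1.61×10^6 → turbulent
ε/D = 0.46/286 = 0.00161
Haaland: f = 0.02228
h_f = f(L/D)V²/(2g) = 0.02228·(1410/0.286)·2.880²/(2·9.81) = 46.43 m
Δp = ρg·h_f = 719.0·9.81·46.43 = 327.5 kPa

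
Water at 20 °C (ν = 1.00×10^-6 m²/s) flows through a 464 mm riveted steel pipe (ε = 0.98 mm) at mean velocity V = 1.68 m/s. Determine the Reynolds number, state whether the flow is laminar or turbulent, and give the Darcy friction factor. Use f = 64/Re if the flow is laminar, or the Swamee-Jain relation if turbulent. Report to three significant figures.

Re ≈ 7.80×10^5; turbulent; f ≈ 0.0241

Re = VD/ν = 1.680·0.464/1.00×10^-6 = 7.80×10^5
Re > 4000 → turbulent; ε/D = 0.00211
Swamee-Jain: f = 0.02408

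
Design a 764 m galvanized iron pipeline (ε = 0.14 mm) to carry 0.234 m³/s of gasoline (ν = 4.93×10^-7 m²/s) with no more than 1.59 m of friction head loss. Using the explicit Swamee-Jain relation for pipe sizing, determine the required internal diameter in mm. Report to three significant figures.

D ≈ 515 mm

Swamee-Jain (Type III): D = 0.66·[ε^1.25·(LQ²/(gh_f))^4.75 + ν·Q^9.4·(L/(gh_f))^5.2]^0.04
LQ²/(gh_f) = 2.682; L/(gh_f) = 48.98
Term 1 = ε^1.25·(…)^4.75 = 0.00165; Term 2 = ν·Q^9.4·(…)^5.2 = 3.56×10^-4
D = 0.66·(0.00165 + 3.56×10^-4)^0.04 = 0.5148 m = 515 mm
Check: V = 1.12 m/s, Re = 1.17×10^6, f = 0.01539, h_f = 1.47 m ≈ 1.59 m ✓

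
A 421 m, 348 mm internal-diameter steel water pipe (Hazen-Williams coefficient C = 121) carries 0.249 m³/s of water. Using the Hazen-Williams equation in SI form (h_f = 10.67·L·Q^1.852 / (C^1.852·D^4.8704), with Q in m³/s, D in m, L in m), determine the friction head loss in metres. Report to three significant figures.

h_f = 10.67·421·0.249^1.852 / (121^1.852·0.348^4.8704) = 8.120 m

h_f ≈ 8.12 m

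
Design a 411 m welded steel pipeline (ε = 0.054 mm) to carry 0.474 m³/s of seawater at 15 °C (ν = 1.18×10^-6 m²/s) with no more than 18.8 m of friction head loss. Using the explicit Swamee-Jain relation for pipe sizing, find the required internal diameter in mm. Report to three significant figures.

Swamee-Jain (Type III): D = 0.66·[ε^1.25·(LQ²/(gh_f))^4.75 + ν·Q^9.4·(L/(gh_f))^5.2]^0.04
LQ²/(gh_f) = 0.5007; L/(gh_f) = 2.229
Term 1 = ε^1.25·(…)^4.75 = 1.73×10^-7; Term 2 = ν·Q^9.4·(…)^5.2 = 6.82×10^-8
D = 0.66·(1.73×10^-7 + 6.82×10^-8)^0.04 = 0.3588 m = 359 mm
Check: V = 4.69 m/s, Re = 1.43×10^6, f = 0.01389, h_f = 17.8 m ≈ 18.8 m ✓

D ≈ 359 mm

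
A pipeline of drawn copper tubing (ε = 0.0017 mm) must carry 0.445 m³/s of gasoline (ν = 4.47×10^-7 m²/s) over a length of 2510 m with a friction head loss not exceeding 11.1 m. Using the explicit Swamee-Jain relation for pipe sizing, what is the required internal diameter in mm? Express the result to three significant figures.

Swamee-Jain (Type III): D = 0.66·[ε^1.25·(LQ²/(gh_f))^4.75 + ν·Q^9.4·(L/(gh_f))^5.2]^0.04
LQ²/(gh_f) = 4.565; L/(gh_f) = 23.05
Term 1 = ε^1.25·(…)^4.75 = 8.32×10^-5; Term 2 = ν·Q^9.4·(…)^5.2 = 0.00270
D = 0.66·(8.32×10^-5 + 0.00270)^0.04 = 0.5216 m = 522 mm
Check: V = 2.08 m/s, Re = 2.43×10^6, f = 0.01019, h_f = 10.8 m ≈ 11.1 m ✓

D ≈ 522 mm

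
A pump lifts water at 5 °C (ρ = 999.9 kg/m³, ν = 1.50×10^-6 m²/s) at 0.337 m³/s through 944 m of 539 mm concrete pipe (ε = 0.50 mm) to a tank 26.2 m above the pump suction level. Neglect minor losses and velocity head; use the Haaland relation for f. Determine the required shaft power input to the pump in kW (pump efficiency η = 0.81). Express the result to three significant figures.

V = 4Q/(πD²) = 1.477 m/s; Re = 5.31×10^5; ε/D = 9.28×10^-4; f = 0.01984
h_f = f(L/D)V²/2g = 3.863 m
Total head H = z + h_f = 26.2 + 3.863 = 30.06 m
P_hyd = ρgQH = 999.9·9.81·0.337·30.06 = 99.38 kW
P_shaft = P_hyd/η = 99.38/0.81 = 122.7 kW

P_shaft ≈ 123 kW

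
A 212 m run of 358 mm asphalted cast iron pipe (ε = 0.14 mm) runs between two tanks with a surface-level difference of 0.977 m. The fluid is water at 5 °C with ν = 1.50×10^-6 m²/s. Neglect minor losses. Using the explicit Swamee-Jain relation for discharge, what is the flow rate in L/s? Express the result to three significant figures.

Swamee-Jain (Type II): Q = -0.965·√(gD⁵h_f/L)·ln[ε/(3.7D) + √(3.17ν²L/(gD³h_f))]
√(gD⁵h_f/L) = √(9.81·0.358⁵·0.977/212) = 0.01631
ε/(3.7D) = 1.06×10^-4; √(3.17ν²L/(gD³h_f)) = 5.86×10^-5
Q = -0.965·0.01631·ln(1.643×10^-4) = 0.1371 m³/s
Check: V = 1.36 m/s, Re = 3.25×10^5, f = 0.01756, h_f = 0.983 m ≈ 0.977 m ✓

Q ≈ 137 L/s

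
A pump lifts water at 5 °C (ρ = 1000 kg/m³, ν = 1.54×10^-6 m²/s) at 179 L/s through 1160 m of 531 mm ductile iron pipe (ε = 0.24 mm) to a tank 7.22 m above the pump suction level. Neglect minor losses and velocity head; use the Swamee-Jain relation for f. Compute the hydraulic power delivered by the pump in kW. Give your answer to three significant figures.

P_hyd ≈ 15.0 kW

V = 4Q/(πD²) = 0.8083 m/s; Re = 2.79×10^5; ε/D = 4.52×10^-4; f = 0.01815
h_f = f(L/D)V²/2g = 1.320 m
Total head H = z + h_f = 7.22 + 1.320 = 8.540 m
P_hyd = ρgQH = 1000·9.81·0.179·8.540 = 15.00 kW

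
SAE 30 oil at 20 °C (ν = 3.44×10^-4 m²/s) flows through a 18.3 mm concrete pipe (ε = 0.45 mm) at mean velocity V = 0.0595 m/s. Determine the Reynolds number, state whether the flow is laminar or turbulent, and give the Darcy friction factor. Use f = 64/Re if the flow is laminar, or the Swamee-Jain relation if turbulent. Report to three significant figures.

Re = VD/ν = 0.05950·0.0183/3.44×10^-4 = 3.17
Re < 2300 → laminar → f = 64/Re = 20.22

Re ≈ 3.17; laminar; f = 64/Re ≈ 20.2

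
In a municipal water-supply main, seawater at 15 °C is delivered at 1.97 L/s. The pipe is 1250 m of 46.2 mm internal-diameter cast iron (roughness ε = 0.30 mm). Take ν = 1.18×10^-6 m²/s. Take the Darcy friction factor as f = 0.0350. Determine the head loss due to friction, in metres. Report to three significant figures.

V = 4Q/(πD²) = 4·0.00197/(π·0.0462²) = 1.175 m/s
h_f = f(L/D)V²/(2g) = 0.03500·(1250/0.0462)·1.175²/(2·9.81) = 66.65 m

h_f ≈ 66.7 m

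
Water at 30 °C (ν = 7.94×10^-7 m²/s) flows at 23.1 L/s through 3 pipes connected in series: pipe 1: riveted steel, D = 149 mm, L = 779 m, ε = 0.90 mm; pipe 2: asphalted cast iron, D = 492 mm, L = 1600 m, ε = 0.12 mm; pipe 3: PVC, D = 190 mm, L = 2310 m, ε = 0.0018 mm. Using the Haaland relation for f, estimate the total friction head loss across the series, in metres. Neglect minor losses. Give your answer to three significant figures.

Pipe 1: V = 1.325 m/s, Re = 2.49×10^5, ε/D = 0.00604, f = 0.03256, h_1 = f(L/D)V²/2g = 15.23 m
Pipe 2: V = 0.1215 m/s, Re = 7.53×10^4, ε/D = 2.44×10^-4, f = 0.01987, h_2 = f(L/D)V²/2g = 0.04862 m
Pipe 3: V = 0.8147 m/s, Re = 1.95×10^5, ε/D = 9.47×10^-6, f = 0.01563, h_3 = f(L/D)V²/2g = 6.430 m
Series → Q common, losses add: H = Σh = 21.70 m

H ≈ 21.7 m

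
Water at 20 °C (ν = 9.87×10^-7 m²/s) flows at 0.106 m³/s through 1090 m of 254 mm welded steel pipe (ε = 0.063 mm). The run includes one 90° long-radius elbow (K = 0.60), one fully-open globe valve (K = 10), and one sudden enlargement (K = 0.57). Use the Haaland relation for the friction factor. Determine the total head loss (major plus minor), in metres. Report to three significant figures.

V = 4Q/(πD²) = 2.092 m/s; V²/2g = 0.2230 m
Re = 5.38×10^5, ε/D = 2.48×10^-4 → f = 0.01564 (Haaland)
Major: h_f = f(L/D)·V²/2g = 0.01564·4291·0.2230 = 14.97 m
Minor: ΣK = 11.2; h_m = ΣK·V²/2g = 2.491 m
Total H_L = 14.97 + 2.491 = 17.46 m

H_L ≈ 17.5 m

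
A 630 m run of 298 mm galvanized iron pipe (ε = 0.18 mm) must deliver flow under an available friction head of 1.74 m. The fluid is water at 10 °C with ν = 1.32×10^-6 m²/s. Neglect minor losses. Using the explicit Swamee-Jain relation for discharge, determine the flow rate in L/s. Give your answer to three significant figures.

Swamee-Jain (Type II): Q = -0.965·√(gD⁵h_f/L)·ln[ε/(3.7D) + √(3.17ν²L/(gD³h_f))]
√(gD⁵h_f/L) = √(9.81·0.298⁵·1.74/630) = 0.007980
ε/(3.7D) = 1.63×10^-4; √(3.17ν²L/(gD³h_f)) = 8.78×10^-5
Q = -0.965·0.007980·ln(2.510×10^-4) = 0.06384 m³/s
Check: V = 0.915 m/s, Re = 2.07×10^5, f = 0.01941, h_f = 1.75 m ≈ 1.74 m ✓

Q ≈ 63.8 L/s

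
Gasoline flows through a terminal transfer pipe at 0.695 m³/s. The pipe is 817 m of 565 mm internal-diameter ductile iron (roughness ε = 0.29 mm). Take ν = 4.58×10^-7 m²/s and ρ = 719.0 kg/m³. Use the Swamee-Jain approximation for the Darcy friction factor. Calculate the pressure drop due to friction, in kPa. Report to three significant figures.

Δp ≈ 67.9 kPa

V = 4Q/(πD²) = 4·0.695/(π·0.565²) = 2.772 m/s
Re = VD/ν = 2.772·0.565/4.58×10^-7 = 3.42×10^6 → turbulent
ε/D = 0.29/565 = 5.13×10^-4
Swamee-Jain: f = 0.01700
h_f = f(L/D)V²/(2g) = 0.01700·(817/0.565)·2.772²/(2·9.81) = 9.628 m
Δp = ρg·h_f = 719.0·9.81·9.628 = 67.91 kPa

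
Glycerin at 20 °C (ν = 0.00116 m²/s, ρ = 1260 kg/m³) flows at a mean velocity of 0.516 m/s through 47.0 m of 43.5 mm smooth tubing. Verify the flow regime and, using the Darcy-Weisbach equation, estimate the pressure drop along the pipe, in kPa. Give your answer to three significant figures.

Re = VD/ν = 0.516·0.04350/0.00116 = 19.4 → laminar (Re < 2300)
f = 64/Re = 3.307
h_f = f(L/D)V²/(2g) = 3.307·(47.0/0.04350)·0.516²/(2·9.81) = 48.50 m
Δp = ρg·h_f = 1260·9.81·48.50 = 599.4 kPa

Δp ≈ 599 kPa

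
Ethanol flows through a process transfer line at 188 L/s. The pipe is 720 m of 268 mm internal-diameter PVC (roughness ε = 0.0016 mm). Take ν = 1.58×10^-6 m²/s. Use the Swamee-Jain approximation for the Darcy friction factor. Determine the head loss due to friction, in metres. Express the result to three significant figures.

V = 4Q/(πD²) = 4·0.188/(π·0.268²) = 3.333 m/s
Re = VD/ν = 3.333·0.268/1.58×10^-6 = 5.65×10^5 → turbulent
ε/D = 0.0016/268 = 5.97×10^-6
Swamee-Jain: f = 0.01291
h_f = f(L/D)V²/(2g) = 0.01291·(720/0.268)·3.333²/(2·9.81) = 19.64 m

h_f ≈ 19.6 m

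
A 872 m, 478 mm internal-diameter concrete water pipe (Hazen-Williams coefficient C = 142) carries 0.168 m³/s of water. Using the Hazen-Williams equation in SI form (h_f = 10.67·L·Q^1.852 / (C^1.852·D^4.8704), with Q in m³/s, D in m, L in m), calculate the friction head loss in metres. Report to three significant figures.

h_f ≈ 1.29 m

h_f = 10.67·872·0.168^1.852 / (142^1.852·0.478^4.8704) = 1.286 m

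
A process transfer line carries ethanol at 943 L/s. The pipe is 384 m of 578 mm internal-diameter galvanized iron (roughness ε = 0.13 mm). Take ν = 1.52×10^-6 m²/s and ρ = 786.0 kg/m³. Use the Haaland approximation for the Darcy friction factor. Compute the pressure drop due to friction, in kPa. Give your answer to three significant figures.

V = 4Q/(πD²) = 4·0.943/(π·0.578²) = 3.594 m/s
Re = VD/ν = 3.594·0.578/1.52×10^-6 = 1.37×10^6 → turbulent
ε/D = 0.13/578 = 2.25×10^-4
Haaland: f = 0.01468
h_f = f(L/D)V²/(2g) = 0.01468·(384/0.578)·3.594²/(2·9.81) = 6.418 m
Δp = ρg·h_f = 786.0·9.81·6.418 = 49.49 kPa

Δp ≈ 49.5 kPa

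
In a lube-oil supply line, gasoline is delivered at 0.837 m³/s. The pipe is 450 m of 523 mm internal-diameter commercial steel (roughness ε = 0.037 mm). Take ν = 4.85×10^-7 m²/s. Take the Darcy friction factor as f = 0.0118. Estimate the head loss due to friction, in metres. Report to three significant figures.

h_f ≈ 7.86 m

V = 4Q/(πD²) = 4·0.837/(π·0.523²) = 3.896 m/s
h_f = f(L/D)V²/(2g) = 0.01180·(450/0.523)·3.896²/(2·9.81) = 7.855 m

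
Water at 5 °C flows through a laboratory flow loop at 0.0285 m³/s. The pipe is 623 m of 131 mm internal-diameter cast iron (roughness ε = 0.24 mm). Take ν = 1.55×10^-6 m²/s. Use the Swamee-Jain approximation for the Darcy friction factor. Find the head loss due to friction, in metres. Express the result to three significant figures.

h_f ≈ 26.1 m

V = 4Q/(πD²) = 4·0.0285/(π·0.131²) = 2.115 m/s
Re = VD/ν = 2.115·0.131/1.55×10^-6 = 1.79×10^5 → turbulent
ε/D = 0.24/131 = 0.00183
Swamee-Jain: f = 0.02411
h_f = f(L/D)V²/(2g) = 0.02411·(623/0.131)·2.115²/(2·9.81) = 26.13 m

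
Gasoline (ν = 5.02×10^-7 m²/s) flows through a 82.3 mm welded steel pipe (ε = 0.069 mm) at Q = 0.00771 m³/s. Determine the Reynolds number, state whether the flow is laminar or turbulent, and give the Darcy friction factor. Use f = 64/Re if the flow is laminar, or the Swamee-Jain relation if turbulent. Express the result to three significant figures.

V = 4Q/(πD²) = 1.449 m/s
Re = VD/ν = 1.449·0.0823/5.02×10^-7 = 2.38×10^5
Re > 4000 → turbulent; ε/D = 8.38×10^-4
Swamee-Jain: f = 0.02031

Re ≈ 2.38×10^5; turbulent; f ≈ 0.0203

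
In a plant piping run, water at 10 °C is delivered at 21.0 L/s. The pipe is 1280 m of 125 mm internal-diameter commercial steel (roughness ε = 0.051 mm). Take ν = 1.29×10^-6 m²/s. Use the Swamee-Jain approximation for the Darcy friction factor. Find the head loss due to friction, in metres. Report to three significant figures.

V = 4Q/(πD²) = 4·0.0210/(π·0.125²) = 1.711 m/s
Re = VD/ν = 1.711·0.125/1.29×10^-6 = 1.66×10^5 → turbulent
ε/D = 0.051/125 = 4.08×10^-4
Swamee-Jain: f = 0.01880
h_f = f(L/D)V²/(2g) = 0.01880·(1280/0.125)·1.711²/(2·9.81) = 28.73 m

h_f ≈ 28.7 m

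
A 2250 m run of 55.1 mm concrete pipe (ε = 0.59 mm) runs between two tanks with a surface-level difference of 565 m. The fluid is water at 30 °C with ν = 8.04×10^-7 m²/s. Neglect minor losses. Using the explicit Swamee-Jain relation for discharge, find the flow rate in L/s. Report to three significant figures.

Q ≈ 6.28 L/s

Swamee-Jain (Type II): Q = -0.965·√(gD⁵h_f/L)·ln[ε/(3.7D) + √(3.17ν²L/(gD³h_f))]
√(gD⁵h_f/L) = √(9.81·0.0551⁵·565/2250) = 0.001119
ε/(3.7D) = 0.00289; √(3.17ν²L/(gD³h_f)) = 7.05×10^-5
Q = -0.965·0.001119·ln(0.002965) = 0.006283 m³/s
Check: V = 2.64 m/s, Re = 1.81×10^5, f = 0.03928, h_f = 568 m ≈ 565 m ✓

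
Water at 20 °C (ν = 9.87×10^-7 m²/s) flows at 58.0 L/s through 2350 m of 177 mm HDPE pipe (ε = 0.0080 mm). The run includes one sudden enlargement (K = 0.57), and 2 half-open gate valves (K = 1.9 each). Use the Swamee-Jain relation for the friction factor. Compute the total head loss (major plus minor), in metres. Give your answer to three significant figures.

H_L ≈ 54.3 m

V = 4Q/(πD²) = 2.357 m/s; V²/2g = 0.2832 m
Re = 4.23×10^5, ε/D = 4.52×10^-5 → f = 0.01411 (Swamee-Jain)
Major: h_f = f(L/D)·V²/2g = 0.01411·13277·0.2832 = 53.06 m
Minor: ΣK = 4.37; h_m = ΣK·V²/2g = 1.238 m
Total H_L = 53.06 + 1.238 = 54.30 m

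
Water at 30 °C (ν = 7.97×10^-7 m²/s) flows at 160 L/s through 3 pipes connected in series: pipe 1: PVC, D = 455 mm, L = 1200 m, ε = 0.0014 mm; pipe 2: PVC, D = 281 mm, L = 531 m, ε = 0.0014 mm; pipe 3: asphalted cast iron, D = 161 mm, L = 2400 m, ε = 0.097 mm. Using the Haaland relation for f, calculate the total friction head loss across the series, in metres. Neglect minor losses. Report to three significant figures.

H ≈ 840 m

Pipe 1: V = 0.9840 m/s, Re = 5.62×10^5, ε/D = 3.08×10^-6, f = 0.01283, h_1 = f(L/D)V²/2g = 1.670 m
Pipe 2: V = 2.580 m/s, Re = 9.10×10^5, ε/D = 4.98×10^-6, f = 0.01185, h_2 = f(L/D)V²/2g = 7.599 m
Pipe 3: V = 7.859 m/s, Re = 1.59×10^6, ε/D = 6.02×10^-4, f = 0.01770, h_3 = f(L/D)V²/2g = 830.7 m
Series → Q common, losses add: H = Σh = 840.0 m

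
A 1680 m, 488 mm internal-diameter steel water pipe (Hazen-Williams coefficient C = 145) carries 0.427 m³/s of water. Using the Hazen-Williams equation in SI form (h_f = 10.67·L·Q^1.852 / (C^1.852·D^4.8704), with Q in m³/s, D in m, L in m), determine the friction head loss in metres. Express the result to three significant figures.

h_f ≈ 12.1 m

h_f = 10.67·1680·0.427^1.852 / (145^1.852·0.488^4.8704) = 12.13 m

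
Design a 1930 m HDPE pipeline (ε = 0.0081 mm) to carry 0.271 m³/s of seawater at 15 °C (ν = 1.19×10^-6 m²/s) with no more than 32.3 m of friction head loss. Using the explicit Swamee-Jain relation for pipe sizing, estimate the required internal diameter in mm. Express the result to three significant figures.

Swamee-Jain (Type III): D = 0.66·[ε^1.25·(LQ²/(gh_f))^4.75 + ν·Q^9.4·(L/(gh_f))^5.2]^0.04
LQ²/(gh_f) = 0.4473; L/(gh_f) = 6.091
Term 1 = ε^1.25·(…)^4.75 = 9.46×10^-9; Term 2 = ν·Q^9.4·(…)^5.2 = 6.70×10^-8
D = 0.66·(9.46×10^-9 + 6.70×10^-8)^0.04 = 0.3427 m = 343 mm
Check: V = 2.94 m/s, Re = 8.46×10^5, f = 0.01244, h_f = 30.8 m ≈ 32.3 m ✓

D ≈ 343 mm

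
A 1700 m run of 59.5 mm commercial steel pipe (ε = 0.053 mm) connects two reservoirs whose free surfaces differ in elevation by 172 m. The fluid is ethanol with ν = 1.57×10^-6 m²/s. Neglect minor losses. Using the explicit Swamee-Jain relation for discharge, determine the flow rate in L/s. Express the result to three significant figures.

Q ≈ 6.43 L/s

Swamee-Jain (Type II): Q = -0.965·√(gD⁵h_f/L)·ln[ε/(3.7D) + √(3.17ν²L/(gD³h_f))]
√(gD⁵h_f/L) = √(9.81·0.0595⁵·172/1700) = 8.603×10^-4
ε/(3.7D) = 2.41×10^-4; √(3.17ν²L/(gD³h_f)) = 1.93×10^-4
Q = -0.965·8.603×10^-4·ln(4.341×10^-4) = 0.006428 m³/s
Check: V = 2.31 m/s, Re = 8.76×10^4, f = 0.02226, h_f = 173 m ≈ 172 m ✓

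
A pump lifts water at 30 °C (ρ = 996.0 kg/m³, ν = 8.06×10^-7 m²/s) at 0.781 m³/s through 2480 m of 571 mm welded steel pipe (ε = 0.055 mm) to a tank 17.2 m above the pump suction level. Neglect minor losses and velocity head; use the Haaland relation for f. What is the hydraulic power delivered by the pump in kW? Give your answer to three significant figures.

P_hyd ≈ 330 kW

V = 4Q/(πD²) = 3.050 m/s; Re = 2.16×10^6; ε/D = 9.63×10^-5; f = 0.01262
h_f = f(L/D)V²/2g = 25.99 m
Total head H = z + h_f = 17.2 + 25.99 = 43.19 m
P_hyd = ρgQH = 996.0·9.81·0.781·43.19 = 329.6 kW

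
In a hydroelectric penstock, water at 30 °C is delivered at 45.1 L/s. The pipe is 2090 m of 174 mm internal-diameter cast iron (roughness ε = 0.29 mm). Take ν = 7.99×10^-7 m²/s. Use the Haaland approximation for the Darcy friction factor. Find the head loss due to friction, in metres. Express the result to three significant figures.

V = 4Q/(πD²) = 4·0.0451/(π·0.174²) = 1.897 m/s
Re = VD/ν = 1.897·0.174/7.99×10^-7 = 4.13×10^5 → turbulent
ε/D = 0.29/174 = 0.00167
Haaland: f = 0.02281
h_f = f(L/D)V²/(2g) = 0.02281·(2090/0.174)·1.897²/(2·9.81) = 50.24 m

h_f ≈ 50.2 m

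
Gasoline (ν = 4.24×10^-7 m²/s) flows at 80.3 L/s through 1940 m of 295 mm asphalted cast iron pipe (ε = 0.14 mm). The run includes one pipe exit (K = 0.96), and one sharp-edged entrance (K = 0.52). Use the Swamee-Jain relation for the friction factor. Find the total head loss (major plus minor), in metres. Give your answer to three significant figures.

H_L ≈ 8.08 m

V = 4Q/(πD²) = 1.175 m/s; V²/2g = 0.07035 m
Re = 8.17×10^5, ε/D = 4.75×10^-4 → f = 0.01724 (Swamee-Jain)
Major: h_f = f(L/D)·V²/2g = 0.01724·6576·0.07035 = 7.977 m
Minor: ΣK = 1.48; h_m = ΣK·V²/2g = 0.1041 m
Total H_L = 7.977 + 0.1041 = 8.081 m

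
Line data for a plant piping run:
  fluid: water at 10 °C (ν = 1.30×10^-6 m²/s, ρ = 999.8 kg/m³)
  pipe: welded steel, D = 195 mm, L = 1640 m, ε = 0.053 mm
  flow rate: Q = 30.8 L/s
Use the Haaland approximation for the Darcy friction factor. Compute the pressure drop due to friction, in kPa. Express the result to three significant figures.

Δp ≈ 80.0 kPa

V = 4Q/(πD²) = 4·0.0308/(π·0.195²) = 1.031 m/s
Re = VD/ν = 1.031·0.195/1.30×10^-6 = 1.55×10^5 → turbulent
ε/D = 0.053/195 = 2.72×10^-4
Haaland: f = 0.01790
h_f = f(L/D)V²/(2g) = 0.01790·(1640/0.195)·1.031²/(2·9.81) = 8.161 m
Δp = ρg·h_f = 999.8·9.81·8.161 = 80.04 kPa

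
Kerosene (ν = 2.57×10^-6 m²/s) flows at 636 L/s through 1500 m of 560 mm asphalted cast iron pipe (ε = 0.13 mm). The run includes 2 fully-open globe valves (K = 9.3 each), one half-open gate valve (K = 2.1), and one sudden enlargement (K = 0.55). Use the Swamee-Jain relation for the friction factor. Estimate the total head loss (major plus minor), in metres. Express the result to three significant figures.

V = 4Q/(πD²) = 2.582 m/s; V²/2g = 0.3398 m
Re = 5.63×10^5, ε/D = 2.32×10^-4 → f = 0.01566 (Swamee-Jain)
Major: h_f = f(L/D)·V²/2g = 0.01566·2679·0.3398 = 14.26 m
Minor: ΣK = 21.2; h_m = ΣK·V²/2g = 7.222 m
Total H_L = 14.26 + 7.222 = 21.48 m

H_L ≈ 21.5 m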